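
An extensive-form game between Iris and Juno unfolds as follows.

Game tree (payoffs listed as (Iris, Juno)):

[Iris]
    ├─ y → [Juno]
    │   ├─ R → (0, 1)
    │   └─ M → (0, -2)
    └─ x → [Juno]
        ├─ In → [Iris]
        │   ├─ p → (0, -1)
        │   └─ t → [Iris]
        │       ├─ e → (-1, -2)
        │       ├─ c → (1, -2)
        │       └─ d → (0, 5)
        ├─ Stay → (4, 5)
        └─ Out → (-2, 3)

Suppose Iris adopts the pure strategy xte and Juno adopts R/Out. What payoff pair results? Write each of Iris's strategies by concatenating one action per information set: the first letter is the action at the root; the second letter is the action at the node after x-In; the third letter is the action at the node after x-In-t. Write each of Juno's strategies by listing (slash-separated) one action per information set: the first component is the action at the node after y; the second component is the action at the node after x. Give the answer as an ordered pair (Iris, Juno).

Trace the play path from the root:
  Iris plays x
  Juno plays Out at [x]
→ terminal payoff (-2, 3).
(Iris's choice at the node after x-In is never reached on this path, so it doesn't affect the outcome.)

(-2, 3)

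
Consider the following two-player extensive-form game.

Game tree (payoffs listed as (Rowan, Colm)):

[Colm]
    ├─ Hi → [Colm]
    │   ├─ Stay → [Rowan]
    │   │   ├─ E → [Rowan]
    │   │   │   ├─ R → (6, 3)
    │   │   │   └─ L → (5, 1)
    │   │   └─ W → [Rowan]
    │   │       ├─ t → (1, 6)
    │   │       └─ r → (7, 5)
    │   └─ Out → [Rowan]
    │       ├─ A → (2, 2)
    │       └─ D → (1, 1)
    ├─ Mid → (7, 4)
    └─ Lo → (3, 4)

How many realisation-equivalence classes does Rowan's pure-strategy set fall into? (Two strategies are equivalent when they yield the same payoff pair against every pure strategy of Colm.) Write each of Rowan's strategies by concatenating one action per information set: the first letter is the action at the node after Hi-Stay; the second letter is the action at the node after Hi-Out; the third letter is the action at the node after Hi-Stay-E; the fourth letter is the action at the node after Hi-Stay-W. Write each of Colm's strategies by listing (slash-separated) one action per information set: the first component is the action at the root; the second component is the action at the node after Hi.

Rowan has 16 pure strategies: EARt, EARr, EALt, EALr, EDRt, EDRr, EDLt, EDLr, WARt, WARr, WALt, WALr, WDRt, WDRr, WDLt, WDLr. Columns: Hi/Stay, Hi/Out, Mid/Stay, Mid/Out, Lo/Stay, Lo/Out.
{EARt, EARr} → row (6,3) (2,2) (7,4) (7,4) (3,4) (3,4)
{EALt, EALr} → row (5,1) (2,2) (7,4) (7,4) (3,4) (3,4)
{EDRt, EDRr} → row (6,3) (1,1) (7,4) (7,4) (3,4) (3,4)
{EDLt, EDLr} → row (5,1) (1,1) (7,4) (7,4) (3,4) (3,4)
{WARt, WALt} → row (1,6) (2,2) (7,4) (7,4) (3,4) (3,4)
{WARr, WALr} → row (7,5) (2,2) (7,4) (7,4) (3,4) (3,4)
{WDRt, WDLt} → row (1,6) (1,1) (7,4) (7,4) (3,4) (3,4)
{WDRr, WDLr} → row (7,5) (1,1) (7,4) (7,4) (3,4) (3,4)
That's 8 distinct rows out of 16 strategies.

8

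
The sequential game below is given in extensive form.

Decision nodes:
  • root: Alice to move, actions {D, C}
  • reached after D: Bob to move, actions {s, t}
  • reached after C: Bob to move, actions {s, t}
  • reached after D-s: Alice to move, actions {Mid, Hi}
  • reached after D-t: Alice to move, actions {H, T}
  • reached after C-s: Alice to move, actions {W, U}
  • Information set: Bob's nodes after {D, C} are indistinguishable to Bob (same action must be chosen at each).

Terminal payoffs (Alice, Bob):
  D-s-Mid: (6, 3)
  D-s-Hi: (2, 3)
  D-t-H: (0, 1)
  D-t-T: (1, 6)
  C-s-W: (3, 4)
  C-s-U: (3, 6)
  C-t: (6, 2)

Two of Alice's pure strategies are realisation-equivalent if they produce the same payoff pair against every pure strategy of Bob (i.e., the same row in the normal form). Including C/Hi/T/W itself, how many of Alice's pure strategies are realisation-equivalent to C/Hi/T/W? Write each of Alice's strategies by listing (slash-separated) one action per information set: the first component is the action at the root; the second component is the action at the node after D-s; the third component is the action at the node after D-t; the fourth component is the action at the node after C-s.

4

Row for C/Hi/T/W (columns s, t): (3,4) (6,2).
Under C/Hi/T/W, Alice's choice at the node after D-s and at the node after D-t can never be reached regardless of what Bob does, so varying those choices leaves every outcome unchanged.
Holding the reachable choices fixed and varying the unreachable ones freely already gives 2 × 2 = 4 equivalent strategies.
No other strategy reproduces this row, so those 4 are the full class: C/Mid/H/W, C/Mid/T/W, C/Hi/H/W, C/Hi/T/W.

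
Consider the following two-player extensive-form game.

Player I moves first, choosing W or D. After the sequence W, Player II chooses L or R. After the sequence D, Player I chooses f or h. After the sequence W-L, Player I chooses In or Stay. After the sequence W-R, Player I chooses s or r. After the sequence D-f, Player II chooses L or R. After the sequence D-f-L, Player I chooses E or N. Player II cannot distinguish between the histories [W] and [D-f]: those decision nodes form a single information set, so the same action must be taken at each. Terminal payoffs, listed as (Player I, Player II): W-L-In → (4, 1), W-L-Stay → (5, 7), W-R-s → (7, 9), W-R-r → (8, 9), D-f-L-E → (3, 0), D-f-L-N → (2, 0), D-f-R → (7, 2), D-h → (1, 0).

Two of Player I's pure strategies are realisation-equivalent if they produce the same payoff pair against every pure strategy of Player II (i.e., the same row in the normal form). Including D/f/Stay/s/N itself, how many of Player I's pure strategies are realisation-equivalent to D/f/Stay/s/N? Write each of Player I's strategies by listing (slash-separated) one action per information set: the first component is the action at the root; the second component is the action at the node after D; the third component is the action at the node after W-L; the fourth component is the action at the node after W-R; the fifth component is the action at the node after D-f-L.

Row for D/f/Stay/s/N (columns L, R): (2,0) (7,2).
Under D/f/Stay/s/N, Player I's choice at the node after W-L and at the node after W-R can never be reached regardless of what Player II does, so varying those choices leaves every outcome unchanged.
Holding the reachable choices fixed and varying the unreachable ones freely already gives 2 × 2 = 4 equivalent strategies.
No other strategy reproduces this row, so those 4 are the full class: D/f/In/s/N, D/f/In/r/N, D/f/Stay/s/N, D/f/Stay/r/N.

4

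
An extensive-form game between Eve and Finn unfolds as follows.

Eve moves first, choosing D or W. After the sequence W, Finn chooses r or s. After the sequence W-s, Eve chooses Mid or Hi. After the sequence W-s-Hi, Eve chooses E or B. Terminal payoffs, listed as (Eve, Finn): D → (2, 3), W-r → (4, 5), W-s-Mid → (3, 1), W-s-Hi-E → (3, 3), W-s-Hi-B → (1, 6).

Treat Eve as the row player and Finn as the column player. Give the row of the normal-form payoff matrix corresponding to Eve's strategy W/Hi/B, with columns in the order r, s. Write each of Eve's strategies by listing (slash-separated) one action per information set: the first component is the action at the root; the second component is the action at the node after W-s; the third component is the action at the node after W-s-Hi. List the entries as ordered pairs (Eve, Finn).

vs r: Eve plays W → Finn plays r at [W] → (4, 5)
vs s: Eve plays W → Finn plays s at [W] → Eve plays Hi at [W-s] → Eve plays B at [W-s-Hi] → (1, 6)

(4,5) (1,6)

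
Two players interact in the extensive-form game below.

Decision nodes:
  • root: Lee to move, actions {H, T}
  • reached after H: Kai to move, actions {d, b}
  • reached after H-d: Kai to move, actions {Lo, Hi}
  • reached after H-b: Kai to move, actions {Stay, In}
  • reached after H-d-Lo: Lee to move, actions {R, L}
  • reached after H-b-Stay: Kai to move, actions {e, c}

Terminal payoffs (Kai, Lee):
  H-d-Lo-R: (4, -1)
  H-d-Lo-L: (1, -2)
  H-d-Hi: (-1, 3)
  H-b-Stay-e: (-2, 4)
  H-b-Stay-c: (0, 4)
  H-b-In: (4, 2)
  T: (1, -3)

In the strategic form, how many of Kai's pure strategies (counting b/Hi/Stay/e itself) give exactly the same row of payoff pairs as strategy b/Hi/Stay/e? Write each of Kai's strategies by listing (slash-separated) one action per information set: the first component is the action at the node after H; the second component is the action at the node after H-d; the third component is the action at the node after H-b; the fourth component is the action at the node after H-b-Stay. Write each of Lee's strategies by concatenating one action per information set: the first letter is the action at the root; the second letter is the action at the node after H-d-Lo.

Row for b/Hi/Stay/e (columns HR, HL, TR, TL): (-2,4) (-2,4) (1,-3) (1,-3).
Under b/Hi/Stay/e, Kai's choice at the node after H-d can never be reached regardless of what Lee does, so varying those choices leaves every outcome unchanged.
Holding the reachable choices fixed and varying the unreachable one freely already gives 2 equivalent strategies.
No other strategy reproduces this row, so those 2 are the full class: b/Lo/Stay/e, b/Hi/Stay/e.

2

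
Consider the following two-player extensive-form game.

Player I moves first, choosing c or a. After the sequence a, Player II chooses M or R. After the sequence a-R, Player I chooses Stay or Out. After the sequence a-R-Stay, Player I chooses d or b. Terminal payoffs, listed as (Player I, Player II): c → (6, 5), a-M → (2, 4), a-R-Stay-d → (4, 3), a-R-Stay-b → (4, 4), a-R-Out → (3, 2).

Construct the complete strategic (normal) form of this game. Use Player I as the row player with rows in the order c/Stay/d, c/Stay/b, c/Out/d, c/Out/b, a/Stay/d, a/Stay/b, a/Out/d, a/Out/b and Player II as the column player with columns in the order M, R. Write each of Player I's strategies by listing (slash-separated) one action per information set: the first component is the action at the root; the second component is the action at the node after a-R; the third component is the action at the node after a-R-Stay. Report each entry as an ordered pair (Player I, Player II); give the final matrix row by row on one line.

                M        R
c/Stay/d    (6,5)    (6,5)
c/Stay/b    (6,5)    (6,5)
 c/Out/d    (6,5)    (6,5)
 c/Out/b    (6,5)    (6,5)
a/Stay/d    (2,4)    (4,3)
a/Stay/b    (2,4)    (4,4)
 a/Out/d    (2,4)    (3,2)
 a/Out/b    (2,4)    (3,2)

c/Stay/d: (6,5) (6,5) | c/Stay/b: (6,5) (6,5) | c/Out/d: (6,5) (6,5) | c/Out/b: (6,5) (6,5) | a/Stay/d: (2,4) (4,3) | a/Stay/b: (2,4) (4,4) | a/Out/d: (2,4) (3,2) | a/Out/b: (2,4) (3,2)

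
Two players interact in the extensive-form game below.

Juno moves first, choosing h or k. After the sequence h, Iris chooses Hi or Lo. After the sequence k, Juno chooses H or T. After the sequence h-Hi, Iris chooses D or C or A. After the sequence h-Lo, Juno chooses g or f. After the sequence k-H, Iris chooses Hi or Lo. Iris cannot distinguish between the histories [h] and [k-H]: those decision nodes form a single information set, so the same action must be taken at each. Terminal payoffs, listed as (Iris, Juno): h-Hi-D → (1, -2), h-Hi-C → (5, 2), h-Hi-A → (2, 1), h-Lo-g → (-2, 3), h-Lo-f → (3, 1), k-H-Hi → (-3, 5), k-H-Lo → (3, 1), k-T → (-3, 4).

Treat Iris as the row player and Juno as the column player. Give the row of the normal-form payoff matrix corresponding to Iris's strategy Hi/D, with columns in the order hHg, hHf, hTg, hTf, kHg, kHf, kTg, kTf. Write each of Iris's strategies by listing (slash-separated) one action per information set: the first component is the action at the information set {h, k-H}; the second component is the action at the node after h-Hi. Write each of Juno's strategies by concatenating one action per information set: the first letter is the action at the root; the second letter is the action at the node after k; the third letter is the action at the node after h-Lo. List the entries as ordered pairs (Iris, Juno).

vs hHg: Juno plays h → Iris plays Hi at [h] → Iris plays D at [h-Hi] → (1, -2)
vs hHf: Juno plays h → Iris plays Hi at [h] → Iris plays D at [h-Hi] → (1, -2)
vs hTg: Juno plays h → Iris plays Hi at [h] → Iris plays D at [h-Hi] → (1, -2)
vs hTf: Juno plays h → Iris plays Hi at [h] → Iris plays D at [h-Hi] → (1, -2)
vs kHg: Juno plays k → Juno plays H at [k] → Iris plays Hi at [k-H] → (-3, 5)
vs kHf: Juno plays k → Juno plays H at [k] → Iris plays Hi at [k-H] → (-3, 5)
vs kTg: Juno plays k → Juno plays T at [k] → (-3, 4)
vs kTf: Juno plays k → Juno plays T at [k] → (-3, 4)

(1,-2) (1,-2) (1,-2) (1,-2) (-3,5) (-3,5) (-3,4) (-3,4)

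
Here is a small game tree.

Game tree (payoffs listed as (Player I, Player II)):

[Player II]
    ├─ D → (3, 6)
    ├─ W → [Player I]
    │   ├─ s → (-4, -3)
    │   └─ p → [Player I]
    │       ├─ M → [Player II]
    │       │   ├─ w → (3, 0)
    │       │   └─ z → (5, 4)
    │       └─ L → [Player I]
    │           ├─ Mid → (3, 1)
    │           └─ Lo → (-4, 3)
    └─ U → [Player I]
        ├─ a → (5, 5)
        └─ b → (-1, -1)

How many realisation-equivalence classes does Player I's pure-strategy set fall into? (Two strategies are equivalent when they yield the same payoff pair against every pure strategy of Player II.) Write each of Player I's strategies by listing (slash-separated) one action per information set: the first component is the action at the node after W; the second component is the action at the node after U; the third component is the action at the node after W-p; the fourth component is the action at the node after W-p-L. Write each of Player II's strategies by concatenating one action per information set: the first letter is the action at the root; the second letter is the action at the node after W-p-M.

Player I has 16 pure strategies: s/a/M/Mid, s/a/M/Lo, s/a/L/Mid, s/a/L/Lo, s/b/M/Mid, s/b/M/Lo, s/b/L/Mid, s/b/L/Lo, p/a/M/Mid, p/a/M/Lo, p/a/L/Mid, p/a/L/Lo, p/b/M/Mid, p/b/M/Lo, p/b/L/Mid, p/b/L/Lo. Columns: Dw, Dz, Ww, Wz, Uw, Uz.
{s/a/M/Mid, s/a/M/Lo, s/a/L/Mid, s/a/L/Lo} → row (3,6) (3,6) (-4,-3) (-4,-3) (5,5) (5,5)
{s/b/M/Mid, s/b/M/Lo, s/b/L/Mid, s/b/L/Lo} → row (3,6) (3,6) (-4,-3) (-4,-3) (-1,-1) (-1,-1)
{p/a/M/Mid, p/a/M/Lo} → row (3,6) (3,6) (3,0) (5,4) (5,5) (5,5)
{p/a/L/Mid} → row (3,6) (3,6) (3,1) (3,1) (5,5) (5,5)
{p/a/L/Lo} → row (3,6) (3,6) (-4,3) (-4,3) (5,5) (5,5)
{p/b/M/Mid, p/b/M/Lo} → row (3,6) (3,6) (3,0) (5,4) (-1,-1) (-1,-1)
{p/b/L/Mid} → row (3,6) (3,6) (3,1) (3,1) (-1,-1) (-1,-1)
{p/b/L/Lo} → row (3,6) (3,6) (-4,3) (-4,3) (-1,-1) (-1,-1)
That's 8 distinct rows out of 16 strategies.

8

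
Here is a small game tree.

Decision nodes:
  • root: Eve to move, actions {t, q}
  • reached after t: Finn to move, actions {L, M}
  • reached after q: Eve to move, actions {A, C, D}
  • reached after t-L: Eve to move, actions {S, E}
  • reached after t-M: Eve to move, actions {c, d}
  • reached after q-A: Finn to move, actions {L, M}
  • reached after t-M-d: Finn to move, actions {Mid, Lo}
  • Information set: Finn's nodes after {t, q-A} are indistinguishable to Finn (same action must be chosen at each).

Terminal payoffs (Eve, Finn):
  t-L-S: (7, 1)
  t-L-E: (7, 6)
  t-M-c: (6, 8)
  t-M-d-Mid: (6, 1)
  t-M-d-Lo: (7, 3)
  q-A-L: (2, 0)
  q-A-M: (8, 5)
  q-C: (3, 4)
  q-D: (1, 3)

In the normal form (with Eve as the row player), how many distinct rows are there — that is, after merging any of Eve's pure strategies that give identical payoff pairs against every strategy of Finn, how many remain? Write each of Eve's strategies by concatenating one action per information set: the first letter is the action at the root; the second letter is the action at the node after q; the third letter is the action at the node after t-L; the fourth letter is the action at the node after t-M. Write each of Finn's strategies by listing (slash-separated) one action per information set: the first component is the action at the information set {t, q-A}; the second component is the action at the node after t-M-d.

Eve has 24 pure strategies: tASc, tASd, tAEc, tAEd, tCSc, tCSd, tCEc, tCEd, tDSc, tDSd, tDEc, tDEd, qASc, qASd, qAEc, qAEd, qCSc, qCSd, qCEc, qCEd, qDSc, qDSd, qDEc, qDEd. Columns: L/Mid, L/Lo, M/Mid, M/Lo.
{tASc, tCSc, tDSc} → row (7,1) (7,1) (6,8) (6,8)
{tASd, tCSd, tDSd} → row (7,1) (7,1) (6,1) (7,3)
{tAEc, tCEc, tDEc} → row (7,6) (7,6) (6,8) (6,8)
{tAEd, tCEd, tDEd} → row (7,6) (7,6) (6,1) (7,3)
{qASc, qASd, qAEc, qAEd} → row (2,0) (2,0) (8,5) (8,5)
{qCSc, qCSd, qCEc, qCEd} → row (3,4) (3,4) (3,4) (3,4)
{qDSc, qDSd, qDEc, qDEd} → row (1,3) (1,3) (1,3) (1,3)
That's 7 distinct rows out of 24 strategies.

7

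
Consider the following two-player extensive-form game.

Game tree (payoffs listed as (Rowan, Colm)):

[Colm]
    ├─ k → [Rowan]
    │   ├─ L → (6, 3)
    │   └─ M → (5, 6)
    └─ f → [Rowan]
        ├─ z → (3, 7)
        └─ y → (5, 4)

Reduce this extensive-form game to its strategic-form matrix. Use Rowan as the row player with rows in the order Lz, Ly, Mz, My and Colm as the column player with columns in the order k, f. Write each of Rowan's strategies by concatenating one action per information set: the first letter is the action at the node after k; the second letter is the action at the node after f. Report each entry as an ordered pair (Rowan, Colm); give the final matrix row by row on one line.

Lz: (6,3) (3,7) | Ly: (6,3) (5,4) | Mz: (5,6) (3,7) | My: (5,6) (5,4)

            k        f
  Lz    (6,3)    (3,7)
  Ly    (6,3)    (5,4)
  Mz    (5,6)    (3,7)
  My    (5,6)    (5,4)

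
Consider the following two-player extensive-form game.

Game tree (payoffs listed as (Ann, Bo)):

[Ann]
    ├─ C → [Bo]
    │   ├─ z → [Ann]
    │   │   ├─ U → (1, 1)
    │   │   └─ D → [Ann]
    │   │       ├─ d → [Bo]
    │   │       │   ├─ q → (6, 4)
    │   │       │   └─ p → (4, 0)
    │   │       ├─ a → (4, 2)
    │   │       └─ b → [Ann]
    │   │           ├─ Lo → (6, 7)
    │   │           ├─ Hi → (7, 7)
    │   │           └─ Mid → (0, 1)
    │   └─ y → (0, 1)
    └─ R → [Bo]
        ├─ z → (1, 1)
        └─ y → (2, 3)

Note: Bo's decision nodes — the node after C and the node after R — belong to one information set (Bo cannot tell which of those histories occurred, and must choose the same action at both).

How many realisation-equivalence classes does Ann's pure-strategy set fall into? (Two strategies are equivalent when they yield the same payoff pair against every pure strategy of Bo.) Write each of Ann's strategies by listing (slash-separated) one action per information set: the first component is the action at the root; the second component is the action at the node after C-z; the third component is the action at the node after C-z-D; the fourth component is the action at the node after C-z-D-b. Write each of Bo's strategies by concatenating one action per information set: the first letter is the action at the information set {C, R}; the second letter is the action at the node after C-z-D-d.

Ann has 36 pure strategies: C/U/d/Lo, C/U/d/Hi, C/U/d/Mid, C/U/a/Lo, C/U/a/Hi, C/U/a/Mid, C/U/b/Lo, C/U/b/Hi, C/U/b/Mid, C/D/d/Lo, C/D/d/Hi, C/D/d/Mid, C/D/a/Lo, C/D/a/Hi, C/D/a/Mid, C/D/b/Lo, C/D/b/Hi, C/D/b/Mid, R/U/d/Lo, R/U/d/Hi, R/U/d/Mid, R/U/a/Lo, R/U/a/Hi, R/U/a/Mid, R/U/b/Lo, R/U/b/Hi, R/U/b/Mid, R/D/d/Lo, R/D/d/Hi, R/D/d/Mid, R/D/a/Lo, R/D/a/Hi, R/D/a/Mid, R/D/b/Lo, R/D/b/Hi, R/D/b/Mid. Columns: zq, zp, yq, yp.
{C/U/d/Lo, C/U/d/Hi, C/U/d/Mid, C/U/a/Lo, C/U/a/Hi, C/U/a/Mid, C/U/b/Lo, C/U/b/Hi, C/U/b/Mid} → row (1,1) (1,1) (0,1) (0,1)
{C/D/d/Lo, C/D/d/Hi, C/D/d/Mid} → row (6,4) (4,0) (0,1) (0,1)
{C/D/a/Lo, C/D/a/Hi, C/D/a/Mid} → row (4,2) (4,2) (0,1) (0,1)
{C/D/b/Lo} → row (6,7) (6,7) (0,1) (0,1)
{C/D/b/Hi} → row (7,7) (7,7) (0,1) (0,1)
{C/D/b/Mid} → row (0,1) (0,1) (0,1) (0,1)
{R/U/d/Lo, R/U/d/Hi, R/U/d/Mid, R/U/a/Lo, R/U/a/Hi, R/U/a/Mid, R/U/b/Lo, R/U/b/Hi, R/U/b/Mid, R/D/d/Lo, R/D/d/Hi, R/D/d/Mid, R/D/a/Lo, R/D/a/Hi, R/D/a/Mid, R/D/b/Lo, R/D/b/Hi, R/D/b/Mid} → row (1,1) (1,1) (2,3) (2,3)
That's 7 distinct rows out of 36 strategies.

7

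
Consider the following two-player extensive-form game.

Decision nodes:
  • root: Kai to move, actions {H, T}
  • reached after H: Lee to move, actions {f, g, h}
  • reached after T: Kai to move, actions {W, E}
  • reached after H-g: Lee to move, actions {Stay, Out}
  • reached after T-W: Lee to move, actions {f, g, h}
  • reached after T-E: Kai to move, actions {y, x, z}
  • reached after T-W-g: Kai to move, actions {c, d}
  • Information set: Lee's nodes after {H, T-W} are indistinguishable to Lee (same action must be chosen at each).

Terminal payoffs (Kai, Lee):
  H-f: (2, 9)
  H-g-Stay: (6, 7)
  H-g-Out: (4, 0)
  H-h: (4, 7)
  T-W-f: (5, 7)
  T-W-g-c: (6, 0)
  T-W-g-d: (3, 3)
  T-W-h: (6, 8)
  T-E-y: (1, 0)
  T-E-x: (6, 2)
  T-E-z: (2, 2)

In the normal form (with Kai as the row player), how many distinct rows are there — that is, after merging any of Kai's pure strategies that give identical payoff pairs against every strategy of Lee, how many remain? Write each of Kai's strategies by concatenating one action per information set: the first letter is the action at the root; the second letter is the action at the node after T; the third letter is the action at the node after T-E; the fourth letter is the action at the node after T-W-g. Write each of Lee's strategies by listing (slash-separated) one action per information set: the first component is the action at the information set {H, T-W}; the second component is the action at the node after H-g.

Kai has 24 pure strategies: HWyc, HWyd, HWxc, HWxd, HWzc, HWzd, HEyc, HEyd, HExc, HExd, HEzc, HEzd, TWyc, TWyd, TWxc, TWxd, TWzc, TWzd, TEyc, TEyd, TExc, TExd, TEzc, TEzd. Columns: f/Stay, f/Out, g/Stay, g/Out, h/Stay, h/Out.
{HWyc, HWyd, HWxc, HWxd, HWzc, HWzd, HEyc, HEyd, HExc, HExd, HEzc, HEzd} → row (2,9) (2,9) (6,7) (4,0) (4,7) (4,7)
{TWyc, TWxc, TWzc} → row (5,7) (5,7) (6,0) (6,0) (6,8) (6,8)
{TWyd, TWxd, TWzd} → row (5,7) (5,7) (3,3) (3,3) (6,8) (6,8)
{TEyc, TEyd} → row (1,0) (1,0) (1,0) (1,0) (1,0) (1,0)
{TExc, TExd} → row (6,2) (6,2) (6,2) (6,2) (6,2) (6,2)
{TEzc, TEzd} → row (2,2) (2,2) (2,2) (2,2) (2,2) (2,2)
That's 6 distinct rows out of 24 strategies.

6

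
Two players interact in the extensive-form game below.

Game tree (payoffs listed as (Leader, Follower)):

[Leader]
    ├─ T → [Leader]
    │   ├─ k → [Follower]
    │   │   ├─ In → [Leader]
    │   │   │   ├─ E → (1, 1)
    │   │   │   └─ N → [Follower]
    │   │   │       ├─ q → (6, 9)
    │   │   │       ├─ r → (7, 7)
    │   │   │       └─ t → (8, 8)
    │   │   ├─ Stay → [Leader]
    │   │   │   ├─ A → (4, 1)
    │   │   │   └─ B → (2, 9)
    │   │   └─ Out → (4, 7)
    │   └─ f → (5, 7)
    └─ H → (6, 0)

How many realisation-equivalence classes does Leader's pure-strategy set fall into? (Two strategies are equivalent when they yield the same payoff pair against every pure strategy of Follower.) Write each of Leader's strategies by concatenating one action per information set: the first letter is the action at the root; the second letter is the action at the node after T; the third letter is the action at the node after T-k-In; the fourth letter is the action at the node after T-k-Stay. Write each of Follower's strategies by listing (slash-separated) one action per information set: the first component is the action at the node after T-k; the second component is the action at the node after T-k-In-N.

6

Leader has 16 pure strategies: TkEA, TkEB, TkNA, TkNB, TfEA, TfEB, TfNA, TfNB, HkEA, HkEB, HkNA, HkNB, HfEA, HfEB, HfNA, HfNB. Columns: In/q, In/r, In/t, Stay/q, Stay/r, Stay/t, Out/q, Out/r, Out/t.
{TkEA} → row (1,1) (1,1) (1,1) (4,1) (4,1) (4,1) (4,7) (4,7) (4,7)
{TkEB} → row (1,1) (1,1) (1,1) (2,9) (2,9) (2,9) (4,7) (4,7) (4,7)
{TkNA} → row (6,9) (7,7) (8,8) (4,1) (4,1) (4,1) (4,7) (4,7) (4,7)
{TkNB} → row (6,9) (7,7) (8,8) (2,9) (2,9) (2,9) (4,7) (4,7) (4,7)
{TfEA, TfEB, TfNA, TfNB} → row (5,7) (5,7) (5,7) (5,7) (5,7) (5,7) (5,7) (5,7) (5,7)
{HkEA, HkEB, HkNA, HkNB, HfEA, HfEB, HfNA, HfNB} → row (6,0) (6,0) (6,0) (6,0) (6,0) (6,0) (6,0) (6,0) (6,0)
That's 6 distinct rows out of 16 strategies.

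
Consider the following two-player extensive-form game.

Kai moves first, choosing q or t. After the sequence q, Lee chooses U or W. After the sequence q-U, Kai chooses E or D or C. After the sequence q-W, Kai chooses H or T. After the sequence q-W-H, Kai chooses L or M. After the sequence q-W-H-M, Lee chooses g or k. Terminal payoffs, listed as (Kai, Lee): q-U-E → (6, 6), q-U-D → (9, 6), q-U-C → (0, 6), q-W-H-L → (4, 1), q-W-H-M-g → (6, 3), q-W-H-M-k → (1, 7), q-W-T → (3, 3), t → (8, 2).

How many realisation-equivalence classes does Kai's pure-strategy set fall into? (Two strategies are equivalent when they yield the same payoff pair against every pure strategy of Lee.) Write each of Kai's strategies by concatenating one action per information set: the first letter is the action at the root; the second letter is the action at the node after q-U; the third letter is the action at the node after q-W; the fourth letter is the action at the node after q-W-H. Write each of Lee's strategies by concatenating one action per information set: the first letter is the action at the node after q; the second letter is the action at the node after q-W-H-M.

10

Kai has 24 pure strategies: qEHL, qEHM, qETL, qETM, qDHL, qDHM, qDTL, qDTM, qCHL, qCHM, qCTL, qCTM, tEHL, tEHM, tETL, tETM, tDHL, tDHM, tDTL, tDTM, tCHL, tCHM, tCTL, tCTM. Columns: Ug, Uk, Wg, Wk.
{qEHL} → row (6,6) (6,6) (4,1) (4,1)
{qEHM} → row (6,6) (6,6) (6,3) (1,7)
{qETL, qETM} → row (6,6) (6,6) (3,3) (3,3)
{qDHL} → row (9,6) (9,6) (4,1) (4,1)
{qDHM} → row (9,6) (9,6) (6,3) (1,7)
{qDTL, qDTM} → row (9,6) (9,6) (3,3) (3,3)
{qCHL} → row (0,6) (0,6) (4,1) (4,1)
{qCHM} → row (0,6) (0,6) (6,3) (1,7)
{qCTL, qCTM} → row (0,6) (0,6) (3,3) (3,3)
{tEHL, tEHM, tETL, tETM, tDHL, tDHM, tDTL, tDTM, tCHL, tCHM, tCTL, tCTM} → row (8,2) (8,2) (8,2) (8,2)
That's 10 distinct rows out of 24 strategies.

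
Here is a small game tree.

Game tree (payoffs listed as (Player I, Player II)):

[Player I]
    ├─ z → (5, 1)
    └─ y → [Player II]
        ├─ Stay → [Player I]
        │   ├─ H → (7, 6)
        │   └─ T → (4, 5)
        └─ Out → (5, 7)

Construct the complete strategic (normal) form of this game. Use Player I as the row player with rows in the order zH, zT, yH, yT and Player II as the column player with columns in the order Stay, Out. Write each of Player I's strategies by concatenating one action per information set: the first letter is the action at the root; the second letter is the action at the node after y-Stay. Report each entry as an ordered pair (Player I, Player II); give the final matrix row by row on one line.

         Stay      Out
  zH    (5,1)    (5,1)
  zT    (5,1)    (5,1)
  yH    (7,6)    (5,7)
  yT    (4,5)    (5,7)

zH: (5,1) (5,1) | zT: (5,1) (5,1) | yH: (7,6) (5,7) | yT: (4,5) (5,7)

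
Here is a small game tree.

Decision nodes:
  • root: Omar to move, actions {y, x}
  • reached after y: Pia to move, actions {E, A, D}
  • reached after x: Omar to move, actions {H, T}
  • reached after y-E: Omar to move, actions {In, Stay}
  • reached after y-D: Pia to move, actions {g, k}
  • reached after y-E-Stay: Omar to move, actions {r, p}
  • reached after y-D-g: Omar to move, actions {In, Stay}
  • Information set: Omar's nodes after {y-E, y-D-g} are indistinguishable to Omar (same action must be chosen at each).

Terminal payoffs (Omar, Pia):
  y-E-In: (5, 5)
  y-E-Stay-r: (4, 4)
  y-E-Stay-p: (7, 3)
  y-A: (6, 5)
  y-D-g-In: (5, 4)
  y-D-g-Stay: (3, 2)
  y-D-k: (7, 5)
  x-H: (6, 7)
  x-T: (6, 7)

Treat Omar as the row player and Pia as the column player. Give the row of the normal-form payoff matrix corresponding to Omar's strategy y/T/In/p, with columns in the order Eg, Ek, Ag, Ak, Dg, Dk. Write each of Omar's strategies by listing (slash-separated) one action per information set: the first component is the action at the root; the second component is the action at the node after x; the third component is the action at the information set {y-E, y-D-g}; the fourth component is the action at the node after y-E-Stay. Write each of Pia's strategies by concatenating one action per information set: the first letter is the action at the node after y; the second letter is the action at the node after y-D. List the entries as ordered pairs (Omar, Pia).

vs Eg: Omar plays y → Pia plays E at [y] → Omar plays In at [y-E] → (5, 5)
vs Ek: Omar plays y → Pia plays E at [y] → Omar plays In at [y-E] → (5, 5)
vs Ag: Omar plays y → Pia plays A at [y] → (6, 5)
vs Ak: Omar plays y → Pia plays A at [y] → (6, 5)
vs Dg: Omar plays y → Pia plays D at [y] → Pia plays g at [y-D] → Omar plays In at [y-D-g] → (5, 4)
vs Dk: Omar plays y → Pia plays D at [y] → Pia plays k at [y-D] → (7, 5)

(5,5) (5,5) (6,5) (6,5) (5,4) (7,5)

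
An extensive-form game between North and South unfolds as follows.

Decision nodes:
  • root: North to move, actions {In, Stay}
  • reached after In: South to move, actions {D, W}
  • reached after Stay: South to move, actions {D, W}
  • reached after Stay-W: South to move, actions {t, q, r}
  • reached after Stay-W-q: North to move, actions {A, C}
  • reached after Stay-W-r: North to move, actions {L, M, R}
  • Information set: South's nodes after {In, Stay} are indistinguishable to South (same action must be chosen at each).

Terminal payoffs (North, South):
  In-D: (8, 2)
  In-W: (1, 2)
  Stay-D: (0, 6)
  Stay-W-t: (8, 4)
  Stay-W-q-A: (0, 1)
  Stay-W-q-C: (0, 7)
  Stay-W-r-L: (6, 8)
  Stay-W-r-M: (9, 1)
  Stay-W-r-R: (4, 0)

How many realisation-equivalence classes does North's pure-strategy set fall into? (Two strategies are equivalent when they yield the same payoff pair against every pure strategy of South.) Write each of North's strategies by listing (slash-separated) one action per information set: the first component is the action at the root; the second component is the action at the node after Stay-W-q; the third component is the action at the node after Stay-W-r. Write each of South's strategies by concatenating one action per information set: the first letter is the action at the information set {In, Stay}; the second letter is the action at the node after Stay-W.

North has 12 pure strategies: In/A/L, In/A/M, In/A/R, In/C/L, In/C/M, In/C/R, Stay/A/L, Stay/A/M, Stay/A/R, Stay/C/L, Stay/C/M, Stay/C/R. Columns: Dt, Dq, Dr, Wt, Wq, Wr.
{In/A/L, In/A/M, In/A/R, In/C/L, In/C/M, In/C/R} → row (8,2) (8,2) (8,2) (1,2) (1,2) (1,2)
{Stay/A/L} → row (0,6) (0,6) (0,6) (8,4) (0,1) (6,8)
{Stay/A/M} → row (0,6) (0,6) (0,6) (8,4) (0,1) (9,1)
{Stay/A/R} → row (0,6) (0,6) (0,6) (8,4) (0,1) (4,0)
{Stay/C/L} → row (0,6) (0,6) (0,6) (8,4) (0,7) (6,8)
{Stay/C/M} → row (0,6) (0,6) (0,6) (8,4) (0,7) (9,1)
{Stay/C/R} → row (0,6) (0,6) (0,6) (8,4) (0,7) (4,0)
That's 7 distinct rows out of 12 strategies.

7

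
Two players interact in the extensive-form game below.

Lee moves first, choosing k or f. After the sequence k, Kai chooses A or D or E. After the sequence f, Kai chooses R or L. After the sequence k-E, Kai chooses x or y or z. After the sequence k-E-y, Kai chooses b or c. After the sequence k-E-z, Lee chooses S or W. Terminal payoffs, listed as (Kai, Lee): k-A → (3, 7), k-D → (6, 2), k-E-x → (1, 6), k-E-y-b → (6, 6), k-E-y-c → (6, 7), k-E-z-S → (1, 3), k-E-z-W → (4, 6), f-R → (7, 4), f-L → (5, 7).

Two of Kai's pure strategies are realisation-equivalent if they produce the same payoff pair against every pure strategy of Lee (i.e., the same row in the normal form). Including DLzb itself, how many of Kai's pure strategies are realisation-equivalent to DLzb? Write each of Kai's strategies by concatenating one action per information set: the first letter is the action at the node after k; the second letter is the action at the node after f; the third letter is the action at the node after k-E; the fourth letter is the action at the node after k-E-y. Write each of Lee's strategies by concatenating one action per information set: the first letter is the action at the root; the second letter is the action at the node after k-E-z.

Row for DLzb (columns kS, kW, fS, fW): (6,2) (6,2) (5,7) (5,7).
Under DLzb, Kai's choice at the node after k-E and at the node after k-E-y can never be reached regardless of what Lee does, so varying those choices leaves every outcome unchanged.
Holding the reachable choices fixed and varying the unreachable ones freely already gives 3 × 2 = 6 equivalent strategies.
No other strategy reproduces this row, so those 6 are the full class: DLxb, DLxc, DLyb, DLyc, DLzb, DLzc.

6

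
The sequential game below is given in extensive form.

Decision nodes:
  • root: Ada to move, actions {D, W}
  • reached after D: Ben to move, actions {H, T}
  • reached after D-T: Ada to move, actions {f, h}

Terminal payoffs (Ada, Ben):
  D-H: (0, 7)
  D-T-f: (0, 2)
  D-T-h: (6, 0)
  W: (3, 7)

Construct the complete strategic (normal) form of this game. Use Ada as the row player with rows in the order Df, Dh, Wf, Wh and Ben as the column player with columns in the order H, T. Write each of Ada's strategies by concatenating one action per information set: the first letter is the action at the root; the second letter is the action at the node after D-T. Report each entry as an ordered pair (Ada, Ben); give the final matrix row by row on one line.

Row Df: H→(0,7), T→(0,2)
Row Dh: H→(0,7), T→(6,0)
Row Wf: H→(3,7), T→(3,7)
Row Wh: H→(3,7), T→(3,7)

Df: (0,7) (0,2) | Dh: (0,7) (6,0) | Wf: (3,7) (3,7) | Wh: (3,7) (3,7)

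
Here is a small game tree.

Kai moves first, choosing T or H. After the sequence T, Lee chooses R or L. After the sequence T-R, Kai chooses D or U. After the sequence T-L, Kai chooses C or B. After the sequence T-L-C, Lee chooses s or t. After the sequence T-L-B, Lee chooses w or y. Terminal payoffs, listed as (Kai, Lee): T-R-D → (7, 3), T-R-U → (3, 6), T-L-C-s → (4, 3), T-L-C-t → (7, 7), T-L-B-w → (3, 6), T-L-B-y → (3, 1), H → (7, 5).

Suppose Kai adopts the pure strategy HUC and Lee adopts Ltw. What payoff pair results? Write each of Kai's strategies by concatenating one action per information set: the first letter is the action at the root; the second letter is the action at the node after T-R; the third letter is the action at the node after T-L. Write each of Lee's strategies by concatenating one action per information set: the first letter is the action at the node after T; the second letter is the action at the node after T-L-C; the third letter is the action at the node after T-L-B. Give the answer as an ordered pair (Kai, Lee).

Trace the play path from the root:
  Kai plays H
→ terminal payoff (7, 5).
(Kai's choice at the node after T-R is never reached on this path, so it doesn't affect the outcome.)

(7, 5)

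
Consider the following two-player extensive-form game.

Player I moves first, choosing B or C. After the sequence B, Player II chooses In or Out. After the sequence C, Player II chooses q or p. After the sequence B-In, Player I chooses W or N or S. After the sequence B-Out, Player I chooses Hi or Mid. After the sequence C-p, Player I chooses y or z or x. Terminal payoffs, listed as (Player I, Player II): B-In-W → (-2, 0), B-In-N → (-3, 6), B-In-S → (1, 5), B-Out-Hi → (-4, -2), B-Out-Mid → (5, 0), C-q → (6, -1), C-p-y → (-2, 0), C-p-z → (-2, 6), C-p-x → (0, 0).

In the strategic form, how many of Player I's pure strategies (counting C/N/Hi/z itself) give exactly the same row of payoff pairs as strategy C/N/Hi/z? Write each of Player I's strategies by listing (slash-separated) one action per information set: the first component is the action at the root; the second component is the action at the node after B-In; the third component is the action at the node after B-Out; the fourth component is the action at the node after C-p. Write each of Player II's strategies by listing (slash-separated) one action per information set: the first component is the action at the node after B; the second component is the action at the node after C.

Row for C/N/Hi/z (columns In/q, In/p, Out/q, Out/p): (6,-1) (-2,6) (6,-1) (-2,6).
Under C/N/Hi/z, Player I's choice at the node after B-In and at the node after B-Out can never be reached regardless of what Player II does, so varying those choices leaves every outcome unchanged.
Holding the reachable choices fixed and varying the unreachable ones freely already gives 3 × 2 = 6 equivalent strategies.
No other strategy reproduces this row, so those 6 are the full class: C/W/Hi/z, C/W/Mid/z, C/N/Hi/z, C/N/Mid/z, C/S/Hi/z, C/S/Mid/z.

6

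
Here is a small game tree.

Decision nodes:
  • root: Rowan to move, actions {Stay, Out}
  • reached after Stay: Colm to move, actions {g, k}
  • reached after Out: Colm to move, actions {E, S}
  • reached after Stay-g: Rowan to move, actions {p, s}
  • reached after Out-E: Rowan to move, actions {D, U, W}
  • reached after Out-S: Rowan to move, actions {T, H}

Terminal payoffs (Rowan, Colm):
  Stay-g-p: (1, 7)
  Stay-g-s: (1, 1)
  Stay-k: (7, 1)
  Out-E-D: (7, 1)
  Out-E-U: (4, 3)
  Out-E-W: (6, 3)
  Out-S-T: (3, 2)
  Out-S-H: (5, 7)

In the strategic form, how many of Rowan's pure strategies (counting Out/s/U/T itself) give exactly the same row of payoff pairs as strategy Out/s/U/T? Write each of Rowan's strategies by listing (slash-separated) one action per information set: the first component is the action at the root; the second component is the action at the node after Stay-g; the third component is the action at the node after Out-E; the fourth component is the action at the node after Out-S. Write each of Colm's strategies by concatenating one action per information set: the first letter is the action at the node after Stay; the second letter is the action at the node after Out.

Row for Out/s/U/T (columns gE, gS, kE, kS): (4,3) (3,2) (4,3) (3,2).
Under Out/s/U/T, Rowan's choice at the node after Stay-g can never be reached regardless of what Colm does, so varying those choices leaves every outcome unchanged.
Holding the reachable choices fixed and varying the unreachable one freely already gives 2 equivalent strategies.
No other strategy reproduces this row, so those 2 are the full class: Out/p/U/T, Out/s/U/T.

2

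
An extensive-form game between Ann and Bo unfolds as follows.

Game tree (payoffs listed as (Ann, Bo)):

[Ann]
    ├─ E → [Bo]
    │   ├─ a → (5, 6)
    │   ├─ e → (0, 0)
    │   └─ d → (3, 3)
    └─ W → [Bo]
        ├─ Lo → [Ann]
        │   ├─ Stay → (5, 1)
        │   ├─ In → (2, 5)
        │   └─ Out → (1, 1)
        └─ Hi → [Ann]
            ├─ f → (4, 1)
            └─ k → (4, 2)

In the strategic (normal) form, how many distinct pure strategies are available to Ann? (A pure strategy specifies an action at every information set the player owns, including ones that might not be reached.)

12

Ann owns the root with actions {E, W} — two choices.
Ann owns the node after W-Lo with actions {Stay, In, Out} — three choices.
Ann owns the node after W-Hi with actions {f, k} — two choices.
A pure strategy fixes one action at each information set independently, so the count is the product 2 × 3 × 2 = 12.
(For reference, Bo has 6 pure strategies, giving a 12×6 normal-form matrix.)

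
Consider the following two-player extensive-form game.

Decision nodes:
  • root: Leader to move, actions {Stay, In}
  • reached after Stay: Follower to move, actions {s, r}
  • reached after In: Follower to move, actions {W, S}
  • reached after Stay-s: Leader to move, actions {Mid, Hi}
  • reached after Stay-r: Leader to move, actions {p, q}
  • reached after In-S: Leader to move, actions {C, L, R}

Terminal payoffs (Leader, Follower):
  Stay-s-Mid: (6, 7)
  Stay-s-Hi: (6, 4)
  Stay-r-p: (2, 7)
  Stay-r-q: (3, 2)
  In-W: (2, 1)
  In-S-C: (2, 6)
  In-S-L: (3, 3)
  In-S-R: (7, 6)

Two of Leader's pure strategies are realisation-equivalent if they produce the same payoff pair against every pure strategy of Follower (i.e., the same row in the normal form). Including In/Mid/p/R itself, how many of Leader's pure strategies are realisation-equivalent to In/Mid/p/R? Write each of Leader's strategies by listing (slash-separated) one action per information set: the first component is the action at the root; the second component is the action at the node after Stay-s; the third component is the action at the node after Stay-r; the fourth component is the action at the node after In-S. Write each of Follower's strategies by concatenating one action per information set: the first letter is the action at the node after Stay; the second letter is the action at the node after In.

4

Row for In/Mid/p/R (columns sW, sS, rW, rS): (2,1) (7,6) (2,1) (7,6).
Under In/Mid/p/R, Leader's choice at the node after Stay-s and at the node after Stay-r can never be reached regardless of what Follower does, so varying those choices leaves every outcome unchanged.
Holding the reachable choices fixed and varying the unreachable ones freely already gives 2 × 2 = 4 equivalent strategies.
No other strategy reproduces this row, so those 4 are the full class: In/Mid/p/R, In/Mid/q/R, In/Hi/p/R, In/Hi/q/R.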